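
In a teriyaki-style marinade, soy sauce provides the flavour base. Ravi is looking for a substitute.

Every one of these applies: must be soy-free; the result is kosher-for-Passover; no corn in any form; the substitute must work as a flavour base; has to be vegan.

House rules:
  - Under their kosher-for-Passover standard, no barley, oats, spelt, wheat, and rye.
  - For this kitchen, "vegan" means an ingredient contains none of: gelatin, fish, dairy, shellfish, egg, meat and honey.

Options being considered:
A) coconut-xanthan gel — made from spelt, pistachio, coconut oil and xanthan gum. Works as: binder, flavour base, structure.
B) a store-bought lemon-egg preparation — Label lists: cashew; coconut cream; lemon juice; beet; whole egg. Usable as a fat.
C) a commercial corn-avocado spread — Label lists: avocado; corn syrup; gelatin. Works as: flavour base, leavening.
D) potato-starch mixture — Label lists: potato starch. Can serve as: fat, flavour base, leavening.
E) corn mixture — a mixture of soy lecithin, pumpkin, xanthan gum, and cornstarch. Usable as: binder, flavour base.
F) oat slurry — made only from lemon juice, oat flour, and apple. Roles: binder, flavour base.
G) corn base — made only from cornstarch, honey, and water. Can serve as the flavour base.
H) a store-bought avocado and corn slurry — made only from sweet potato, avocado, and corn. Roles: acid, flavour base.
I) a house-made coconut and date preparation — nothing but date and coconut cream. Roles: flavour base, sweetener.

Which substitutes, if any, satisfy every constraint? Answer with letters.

D, I

A: has spelt, so not kosher-for-Passover — out
B: not usable as a flavour base; has whole egg, so not vegan — no
C: has gelatin, so not vegan; has corn syrup, so not corn-free — no
D: every rule checks out — OK
E: has cornstarch, so not corn-free; has soy lecithin, so not soy-free — out
F: has oat flour, so not kosher-for-Passover — reject
G: has honey, so not vegan; has cornstarch, so not corn-free — reject
H: has corn, so not corn-free — no
I: works as a flavour base, no corn, kosher-for-Passover — valid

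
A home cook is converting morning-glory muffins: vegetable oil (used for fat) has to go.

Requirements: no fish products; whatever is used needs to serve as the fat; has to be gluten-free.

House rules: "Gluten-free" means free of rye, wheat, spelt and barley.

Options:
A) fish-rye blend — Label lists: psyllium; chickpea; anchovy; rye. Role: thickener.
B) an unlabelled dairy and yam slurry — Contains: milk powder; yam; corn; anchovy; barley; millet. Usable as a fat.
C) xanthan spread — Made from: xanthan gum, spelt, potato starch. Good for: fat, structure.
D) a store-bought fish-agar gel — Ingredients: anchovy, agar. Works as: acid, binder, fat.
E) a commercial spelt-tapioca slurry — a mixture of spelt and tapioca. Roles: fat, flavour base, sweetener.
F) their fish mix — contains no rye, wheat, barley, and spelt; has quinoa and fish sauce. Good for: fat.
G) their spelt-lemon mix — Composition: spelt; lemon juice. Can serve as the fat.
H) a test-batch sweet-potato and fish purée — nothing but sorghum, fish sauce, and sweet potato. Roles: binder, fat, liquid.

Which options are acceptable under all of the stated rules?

A: not usable as a fat; has rye, so not gluten-free (and 1 more) — reject
B: has barley, so not gluten-free; has anchovy, so not fish-free — reject
C: has spelt, so not gluten-free — reject
D: has anchovy, so not fish-free — out
E: has spelt, so not gluten-free — out
F: has fish sauce, so not fish-free — out
G: has spelt, so not gluten-free — reject
H: has fish sauce, so not fish-free — no

none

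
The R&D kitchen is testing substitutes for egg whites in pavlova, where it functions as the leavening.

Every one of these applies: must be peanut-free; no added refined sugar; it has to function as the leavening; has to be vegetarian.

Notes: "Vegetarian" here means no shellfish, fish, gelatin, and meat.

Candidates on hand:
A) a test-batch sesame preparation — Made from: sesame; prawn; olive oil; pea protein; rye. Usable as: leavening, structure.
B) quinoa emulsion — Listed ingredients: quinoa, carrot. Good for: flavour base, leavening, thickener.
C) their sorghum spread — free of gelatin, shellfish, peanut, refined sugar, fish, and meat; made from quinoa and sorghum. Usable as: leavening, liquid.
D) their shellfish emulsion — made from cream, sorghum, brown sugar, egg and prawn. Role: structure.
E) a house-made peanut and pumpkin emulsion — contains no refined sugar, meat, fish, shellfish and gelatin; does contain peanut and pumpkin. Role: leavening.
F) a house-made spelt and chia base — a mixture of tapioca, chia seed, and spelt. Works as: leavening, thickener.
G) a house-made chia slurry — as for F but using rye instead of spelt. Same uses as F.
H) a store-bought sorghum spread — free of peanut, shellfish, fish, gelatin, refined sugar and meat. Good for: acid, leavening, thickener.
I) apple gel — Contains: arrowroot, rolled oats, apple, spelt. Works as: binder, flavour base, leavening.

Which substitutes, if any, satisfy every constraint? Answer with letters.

B, C, F, G, H, I

A: has prawn, so not vegetarian — reject
B: every rule checks out — valid
C: works as a leavening, vegetarian, no peanut — keep
D: not usable as a leavening; has prawn, so not vegetarian (and 1 more) — reject
E: has peanut, so not peanut-free — reject
F: only spelt, chia seed, and tapioca; none excluded — keep
G: works as a leavening, no peanut, vegetarian — valid
H: works as a leavening, vegetarian, no refined sugar — OK
I: rolled oats and spelt etc. — none of it excluded — valid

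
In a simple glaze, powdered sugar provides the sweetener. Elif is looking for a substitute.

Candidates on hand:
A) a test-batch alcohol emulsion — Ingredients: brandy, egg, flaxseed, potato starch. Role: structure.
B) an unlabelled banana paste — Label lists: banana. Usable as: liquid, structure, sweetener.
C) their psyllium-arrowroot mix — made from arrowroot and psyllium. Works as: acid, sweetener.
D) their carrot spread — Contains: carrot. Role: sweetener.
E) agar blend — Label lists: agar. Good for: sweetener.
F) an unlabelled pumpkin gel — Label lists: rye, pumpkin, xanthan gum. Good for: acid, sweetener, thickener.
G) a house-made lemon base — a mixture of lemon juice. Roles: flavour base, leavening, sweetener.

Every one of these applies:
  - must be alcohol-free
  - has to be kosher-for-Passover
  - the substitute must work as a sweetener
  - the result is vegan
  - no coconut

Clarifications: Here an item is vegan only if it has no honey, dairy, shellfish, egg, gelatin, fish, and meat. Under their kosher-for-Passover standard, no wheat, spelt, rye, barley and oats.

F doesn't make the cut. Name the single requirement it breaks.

usable as a sweetener: satisfied
vegan: satisfied
kosher-for-Passover: has rye — fails
coconut-free: satisfied
alcohol-free: satisfied

kosher-for-Passover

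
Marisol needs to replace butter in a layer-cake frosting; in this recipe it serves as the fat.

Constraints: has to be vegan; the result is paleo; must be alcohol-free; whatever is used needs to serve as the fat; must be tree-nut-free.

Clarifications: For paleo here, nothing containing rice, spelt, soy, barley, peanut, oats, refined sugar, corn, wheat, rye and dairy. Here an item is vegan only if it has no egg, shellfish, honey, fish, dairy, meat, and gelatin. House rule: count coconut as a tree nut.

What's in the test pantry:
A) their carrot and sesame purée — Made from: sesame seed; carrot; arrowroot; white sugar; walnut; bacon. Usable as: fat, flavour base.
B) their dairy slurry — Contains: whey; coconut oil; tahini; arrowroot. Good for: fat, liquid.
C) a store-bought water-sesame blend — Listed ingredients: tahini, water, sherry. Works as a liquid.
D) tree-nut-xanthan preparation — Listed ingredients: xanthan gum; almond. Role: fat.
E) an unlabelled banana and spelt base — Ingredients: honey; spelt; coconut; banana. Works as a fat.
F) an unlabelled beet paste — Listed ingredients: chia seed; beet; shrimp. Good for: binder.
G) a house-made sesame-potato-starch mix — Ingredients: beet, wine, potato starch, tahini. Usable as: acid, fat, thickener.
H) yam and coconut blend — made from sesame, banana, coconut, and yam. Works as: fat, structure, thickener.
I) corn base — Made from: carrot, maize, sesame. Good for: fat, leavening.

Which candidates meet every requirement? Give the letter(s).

none

A: has white sugar, so not paleo; has bacon, so not vegan (and 1 more) — no
B: has whey, so not paleo; has whey, so not vegan (and 1 more) — out
C: not usable as a fat; has sherry, so not alcohol-free — no
D: has almond, so not tree-nut-free — reject
E: has spelt, so not paleo; has honey, so not vegan (and 1 more) — out
F: not usable as a fat; has shrimp, so not vegan — reject
G: has wine, so not alcohol-free — no
H: has coconut, so not tree-nut-free — no
I: has maize, so not paleo — out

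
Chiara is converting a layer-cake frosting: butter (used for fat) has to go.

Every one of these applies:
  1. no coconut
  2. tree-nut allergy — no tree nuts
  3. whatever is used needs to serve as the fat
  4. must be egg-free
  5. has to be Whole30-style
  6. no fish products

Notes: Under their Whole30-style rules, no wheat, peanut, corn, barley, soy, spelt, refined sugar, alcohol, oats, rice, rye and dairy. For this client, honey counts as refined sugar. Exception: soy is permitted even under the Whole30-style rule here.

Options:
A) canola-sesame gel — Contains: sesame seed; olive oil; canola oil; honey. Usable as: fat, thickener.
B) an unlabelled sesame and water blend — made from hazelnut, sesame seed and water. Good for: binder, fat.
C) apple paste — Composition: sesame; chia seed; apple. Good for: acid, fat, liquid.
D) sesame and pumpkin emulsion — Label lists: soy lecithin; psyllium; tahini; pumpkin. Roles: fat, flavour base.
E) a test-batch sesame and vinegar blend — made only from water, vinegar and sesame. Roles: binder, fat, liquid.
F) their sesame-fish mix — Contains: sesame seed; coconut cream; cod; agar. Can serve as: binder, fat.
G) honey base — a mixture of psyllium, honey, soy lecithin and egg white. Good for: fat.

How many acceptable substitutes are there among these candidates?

A: has honey, so not Whole30-style — reject
B: has hazelnut, so not tree-nut-free — out
C: all constraints satisfied — OK
D: soy is permitted under the Whole30-style carve-out; nothing else excluded — OK
E: only sesame, vinegar, and water; none excluded — OK
F: has coconut cream, so not coconut-free; has cod, so not fish-free — out
G: has honey, so not Whole30-style; has egg white, so not egg-free — out

3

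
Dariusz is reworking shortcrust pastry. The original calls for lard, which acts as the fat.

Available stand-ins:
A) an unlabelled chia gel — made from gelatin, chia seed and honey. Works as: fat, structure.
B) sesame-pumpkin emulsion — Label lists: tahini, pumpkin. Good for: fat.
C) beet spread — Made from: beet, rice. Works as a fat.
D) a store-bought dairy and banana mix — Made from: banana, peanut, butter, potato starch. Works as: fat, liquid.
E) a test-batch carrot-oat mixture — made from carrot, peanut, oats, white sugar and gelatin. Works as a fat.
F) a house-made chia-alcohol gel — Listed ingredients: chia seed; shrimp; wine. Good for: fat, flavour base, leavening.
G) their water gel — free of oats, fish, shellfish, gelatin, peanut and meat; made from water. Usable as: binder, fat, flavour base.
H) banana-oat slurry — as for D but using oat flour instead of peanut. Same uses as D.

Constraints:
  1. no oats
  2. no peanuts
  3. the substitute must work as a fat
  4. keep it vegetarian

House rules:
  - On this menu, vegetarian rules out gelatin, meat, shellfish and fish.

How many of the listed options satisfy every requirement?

3

A: has gelatin, so not vegetarian — reject
B: vegetarian, no peanut — keep
C: every rule checks out — OK
D: has peanut, so not peanut-free — reject
E: has gelatin, so not vegetarian; has peanut, so not peanut-free (and 1 more) — no
F: has shrimp, so not vegetarian — no
G: vegetarian, no peanut — keep
H: has oat flour, so not oat-free — out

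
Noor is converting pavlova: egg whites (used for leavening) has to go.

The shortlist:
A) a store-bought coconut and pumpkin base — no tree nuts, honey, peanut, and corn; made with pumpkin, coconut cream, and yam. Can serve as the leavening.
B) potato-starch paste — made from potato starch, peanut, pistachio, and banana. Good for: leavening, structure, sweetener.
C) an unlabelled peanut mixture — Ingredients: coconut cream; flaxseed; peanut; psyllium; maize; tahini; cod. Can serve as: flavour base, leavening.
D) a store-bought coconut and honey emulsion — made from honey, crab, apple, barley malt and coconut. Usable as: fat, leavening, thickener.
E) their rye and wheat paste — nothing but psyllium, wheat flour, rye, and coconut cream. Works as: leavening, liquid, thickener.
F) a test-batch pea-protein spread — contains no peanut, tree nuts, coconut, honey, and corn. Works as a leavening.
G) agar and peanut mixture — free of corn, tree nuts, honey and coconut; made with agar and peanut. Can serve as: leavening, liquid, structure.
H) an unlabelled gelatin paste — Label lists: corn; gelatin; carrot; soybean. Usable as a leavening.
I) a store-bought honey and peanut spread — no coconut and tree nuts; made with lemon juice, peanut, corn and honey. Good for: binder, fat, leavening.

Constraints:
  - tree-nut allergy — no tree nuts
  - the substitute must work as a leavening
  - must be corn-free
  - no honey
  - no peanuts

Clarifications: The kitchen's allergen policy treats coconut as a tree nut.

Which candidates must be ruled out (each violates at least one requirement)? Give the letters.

A: has coconut cream, so not tree-nut-free — no
B: has pistachio, so not tree-nut-free; has peanut, so not peanut-free — no
C: has coconut cream, so not tree-nut-free; has peanut, so not peanut-free (and 1 more) — no
D: has coconut, so not tree-nut-free; has honey, so not honey-free — reject
E: has coconut cream, so not tree-nut-free — out
F: works as a leavening, tree-nut-free, no honey — keep
G: has peanut, so not peanut-free — no
H: has corn, so not corn-free — no
I: has peanut, so not peanut-free; has corn, so not corn-free (and 1 more) — out

A, B, C, D, E, G, H, I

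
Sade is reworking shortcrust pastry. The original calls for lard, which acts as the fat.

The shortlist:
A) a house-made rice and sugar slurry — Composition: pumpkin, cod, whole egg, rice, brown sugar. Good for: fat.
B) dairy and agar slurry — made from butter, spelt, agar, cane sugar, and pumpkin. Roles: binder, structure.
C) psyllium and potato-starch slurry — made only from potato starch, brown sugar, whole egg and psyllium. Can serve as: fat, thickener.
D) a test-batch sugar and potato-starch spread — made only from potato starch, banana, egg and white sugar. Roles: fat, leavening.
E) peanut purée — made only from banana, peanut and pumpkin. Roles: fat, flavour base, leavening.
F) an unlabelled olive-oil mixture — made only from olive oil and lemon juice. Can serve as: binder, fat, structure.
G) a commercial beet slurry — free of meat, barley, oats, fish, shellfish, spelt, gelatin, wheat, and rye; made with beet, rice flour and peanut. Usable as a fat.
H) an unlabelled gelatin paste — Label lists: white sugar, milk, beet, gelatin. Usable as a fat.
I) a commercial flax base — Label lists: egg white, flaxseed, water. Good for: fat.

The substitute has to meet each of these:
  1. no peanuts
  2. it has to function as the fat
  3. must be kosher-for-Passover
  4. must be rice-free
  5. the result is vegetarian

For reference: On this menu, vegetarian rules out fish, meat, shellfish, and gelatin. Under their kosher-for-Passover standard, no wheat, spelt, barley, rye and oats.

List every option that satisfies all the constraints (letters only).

A: has cod, so not vegetarian; has rice, so not rice-free — out
B: not usable as a fat; has spelt, so not kosher-for-Passover — no
C: works as a fat, no peanut, no rice — keep
D: egg and white sugar etc. — none of it excluded — keep
E: has peanut, so not peanut-free — no
F: works as a fat, no rice, no peanut — valid
G: has peanut, so not peanut-free; has rice flour, so not rice-free — out
H: has gelatin, so not vegetarian — reject
I: all constraints satisfied — keep

C, D, F, I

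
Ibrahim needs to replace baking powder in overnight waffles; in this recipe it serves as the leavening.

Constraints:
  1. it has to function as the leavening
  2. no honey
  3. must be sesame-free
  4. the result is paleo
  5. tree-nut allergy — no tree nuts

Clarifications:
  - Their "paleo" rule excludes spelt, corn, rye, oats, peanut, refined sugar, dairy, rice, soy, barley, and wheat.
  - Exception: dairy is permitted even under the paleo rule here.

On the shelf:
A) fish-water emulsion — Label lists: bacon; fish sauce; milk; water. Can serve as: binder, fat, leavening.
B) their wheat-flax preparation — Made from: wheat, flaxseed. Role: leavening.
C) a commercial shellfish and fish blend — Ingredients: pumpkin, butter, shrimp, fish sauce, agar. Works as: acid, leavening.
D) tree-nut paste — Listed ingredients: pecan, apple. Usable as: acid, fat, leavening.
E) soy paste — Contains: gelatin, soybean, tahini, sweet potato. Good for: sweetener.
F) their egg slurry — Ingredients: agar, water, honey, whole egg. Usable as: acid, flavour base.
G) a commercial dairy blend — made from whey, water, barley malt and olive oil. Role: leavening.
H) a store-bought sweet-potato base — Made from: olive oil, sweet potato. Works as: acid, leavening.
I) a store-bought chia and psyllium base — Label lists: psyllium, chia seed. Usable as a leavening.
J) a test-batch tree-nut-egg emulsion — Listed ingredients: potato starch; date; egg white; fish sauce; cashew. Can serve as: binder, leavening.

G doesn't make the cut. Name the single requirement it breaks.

paleo

usable as a leavening: satisfied
paleo: has barley malt — fails
tree-nut-free: satisfied
sesame-free: satisfied
honey-free: satisfied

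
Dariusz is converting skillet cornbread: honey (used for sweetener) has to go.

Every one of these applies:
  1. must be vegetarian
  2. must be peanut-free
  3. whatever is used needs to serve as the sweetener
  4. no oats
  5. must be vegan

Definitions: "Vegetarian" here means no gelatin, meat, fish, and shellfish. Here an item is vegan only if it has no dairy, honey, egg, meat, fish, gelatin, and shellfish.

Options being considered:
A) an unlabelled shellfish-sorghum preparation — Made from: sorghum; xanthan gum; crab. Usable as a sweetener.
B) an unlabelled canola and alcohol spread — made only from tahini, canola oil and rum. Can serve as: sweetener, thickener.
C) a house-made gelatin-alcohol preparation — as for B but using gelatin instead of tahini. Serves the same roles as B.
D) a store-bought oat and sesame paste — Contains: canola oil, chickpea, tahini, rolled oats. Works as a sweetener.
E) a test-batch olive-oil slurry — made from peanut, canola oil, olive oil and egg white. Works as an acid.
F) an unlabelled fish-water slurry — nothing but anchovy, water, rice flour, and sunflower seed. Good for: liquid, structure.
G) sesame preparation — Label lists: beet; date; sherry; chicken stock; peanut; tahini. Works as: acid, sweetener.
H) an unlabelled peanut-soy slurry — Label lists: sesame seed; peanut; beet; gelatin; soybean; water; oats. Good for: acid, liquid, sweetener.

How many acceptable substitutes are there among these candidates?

1

A: has crab, so not vegetarian; has crab, so not vegan — out
B: nothing on the exclusion list — OK
C: has gelatin, so not vegetarian; has gelatin, so not vegan — reject
D: has rolled oats, so not oat-free — reject
E: not usable as a sweetener; has egg white, so not vegan (and 1 more) — no
F: not usable as a sweetener; has anchovy, so not vegetarian (and 1 more) — out
G: has chicken stock, so not vegetarian; has chicken stock, so not vegan (and 1 more) — out
H: has gelatin, so not vegetarian; has gelatin, so not vegan (and 2 more) — reject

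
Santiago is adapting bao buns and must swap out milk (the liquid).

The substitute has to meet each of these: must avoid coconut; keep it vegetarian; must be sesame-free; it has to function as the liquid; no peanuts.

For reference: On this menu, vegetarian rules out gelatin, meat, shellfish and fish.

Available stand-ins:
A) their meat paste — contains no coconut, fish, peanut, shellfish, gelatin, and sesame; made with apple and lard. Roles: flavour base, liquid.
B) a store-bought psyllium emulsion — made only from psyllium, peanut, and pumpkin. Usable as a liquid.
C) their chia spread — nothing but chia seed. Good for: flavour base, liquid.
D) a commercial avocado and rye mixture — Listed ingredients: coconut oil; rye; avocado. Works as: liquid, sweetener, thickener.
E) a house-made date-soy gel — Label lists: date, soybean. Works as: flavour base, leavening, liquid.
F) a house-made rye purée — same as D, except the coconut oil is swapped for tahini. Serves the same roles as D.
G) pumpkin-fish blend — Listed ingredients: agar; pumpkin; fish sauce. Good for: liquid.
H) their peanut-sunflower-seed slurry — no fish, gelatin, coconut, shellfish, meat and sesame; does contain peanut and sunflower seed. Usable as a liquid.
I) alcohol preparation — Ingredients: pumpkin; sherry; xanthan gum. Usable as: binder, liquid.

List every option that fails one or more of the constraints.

A, B, D, F, G, H

A: has lard, so not vegetarian — no
B: has peanut, so not peanut-free — reject
C: only chia seed; none excluded — keep
D: has coconut oil, so not coconut-free — out
E: all constraints satisfied — keep
F: has tahini, so not sesame-free — out
G: has fish sauce, so not vegetarian — no
H: has peanut, so not peanut-free — reject
I: works as a liquid, no sesame, no coconut — OK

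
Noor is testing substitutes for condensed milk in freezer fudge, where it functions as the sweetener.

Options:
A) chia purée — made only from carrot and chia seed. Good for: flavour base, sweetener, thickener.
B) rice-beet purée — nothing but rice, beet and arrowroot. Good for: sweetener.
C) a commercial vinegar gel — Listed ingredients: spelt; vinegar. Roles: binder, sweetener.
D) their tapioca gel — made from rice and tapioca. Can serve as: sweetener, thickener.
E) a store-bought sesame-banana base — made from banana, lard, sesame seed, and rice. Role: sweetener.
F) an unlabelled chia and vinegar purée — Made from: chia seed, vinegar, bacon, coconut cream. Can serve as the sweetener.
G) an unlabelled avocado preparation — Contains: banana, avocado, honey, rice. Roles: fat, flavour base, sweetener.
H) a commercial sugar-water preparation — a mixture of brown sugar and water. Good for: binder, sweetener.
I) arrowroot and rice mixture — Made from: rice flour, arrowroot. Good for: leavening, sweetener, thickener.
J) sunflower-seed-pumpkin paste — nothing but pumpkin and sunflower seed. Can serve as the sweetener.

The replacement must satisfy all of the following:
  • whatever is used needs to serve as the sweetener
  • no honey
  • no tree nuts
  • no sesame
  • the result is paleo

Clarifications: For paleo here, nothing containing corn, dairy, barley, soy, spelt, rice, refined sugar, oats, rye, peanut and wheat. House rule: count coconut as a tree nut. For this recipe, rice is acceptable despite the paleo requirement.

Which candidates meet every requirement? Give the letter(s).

A: works as a sweetener, no sesame, paleo — keep
B: rice is permitted under the paleo carve-out; nothing else excluded — keep
C: has spelt, so not paleo — out
D: rice is permitted under the paleo carve-out; nothing else excluded — OK
E: has sesame seed, so not sesame-free — reject
F: has coconut cream, so not tree-nut-free — out
G: has honey, so not honey-free — out
H: has brown sugar, so not paleo — no
I: rice is permitted under the paleo carve-out; nothing else excluded — OK
J: only pumpkin and sunflower seed; none excluded — keep

A, B, D, I, J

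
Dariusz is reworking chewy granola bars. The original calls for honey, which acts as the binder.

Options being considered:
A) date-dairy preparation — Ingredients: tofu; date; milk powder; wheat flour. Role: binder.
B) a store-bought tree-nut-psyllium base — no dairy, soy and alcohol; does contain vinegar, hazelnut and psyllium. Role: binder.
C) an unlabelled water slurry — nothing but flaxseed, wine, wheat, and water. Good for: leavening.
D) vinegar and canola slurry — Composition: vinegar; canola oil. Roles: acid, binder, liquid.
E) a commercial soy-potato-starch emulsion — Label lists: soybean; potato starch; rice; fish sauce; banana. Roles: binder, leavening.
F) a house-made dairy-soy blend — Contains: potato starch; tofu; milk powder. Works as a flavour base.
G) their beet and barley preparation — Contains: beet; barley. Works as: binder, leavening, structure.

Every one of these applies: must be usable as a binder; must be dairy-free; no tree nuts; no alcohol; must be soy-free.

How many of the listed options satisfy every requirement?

A: has milk powder, so not dairy-free; has tofu, so not soy-free — no
B: has hazelnut, so not tree-nut-free — no
C: not usable as a binder; has wine, so not alcohol-free — out
D: nothing on the exclusion list — keep
E: has soybean, so not soy-free — out
F: not usable as a binder; has milk powder, so not dairy-free (and 1 more) — reject
G: works as a binder, no soy, no tree nuts — keep

2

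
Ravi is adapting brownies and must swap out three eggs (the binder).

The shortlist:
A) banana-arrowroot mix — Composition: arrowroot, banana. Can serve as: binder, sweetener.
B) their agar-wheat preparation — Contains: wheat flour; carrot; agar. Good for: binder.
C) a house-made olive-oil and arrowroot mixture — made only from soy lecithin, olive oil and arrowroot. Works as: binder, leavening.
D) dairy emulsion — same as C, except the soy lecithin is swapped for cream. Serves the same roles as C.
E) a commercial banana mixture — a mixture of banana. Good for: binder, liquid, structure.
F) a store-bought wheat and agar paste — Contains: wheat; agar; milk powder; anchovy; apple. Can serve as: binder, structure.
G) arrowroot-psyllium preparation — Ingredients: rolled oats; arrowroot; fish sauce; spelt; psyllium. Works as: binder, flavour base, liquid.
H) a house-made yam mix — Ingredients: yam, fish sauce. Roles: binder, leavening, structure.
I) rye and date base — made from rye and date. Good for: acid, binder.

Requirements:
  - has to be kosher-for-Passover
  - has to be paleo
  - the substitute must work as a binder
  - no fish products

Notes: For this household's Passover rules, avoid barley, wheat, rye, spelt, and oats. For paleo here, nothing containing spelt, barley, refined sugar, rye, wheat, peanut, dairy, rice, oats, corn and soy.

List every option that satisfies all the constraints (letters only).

A: only arrowroot and banana; none excluded — OK
B: has wheat flour, so not kosher-for-Passover; has wheat flour, so not paleo — no
C: has soy lecithin, so not paleo — reject
D: has cream, so not paleo — reject
E: works as a binder, kosher-for-Passover, no fish — valid
F: has wheat, so not kosher-for-Passover; has milk powder, so not paleo (and 1 more) — reject
G: has rolled oats, so not kosher-for-Passover; has rolled oats, so not paleo (and 1 more) — out
H: has fish sauce, so not fish-free — no
I: has rye, so not kosher-for-Passover; has rye, so not paleo — no

A, E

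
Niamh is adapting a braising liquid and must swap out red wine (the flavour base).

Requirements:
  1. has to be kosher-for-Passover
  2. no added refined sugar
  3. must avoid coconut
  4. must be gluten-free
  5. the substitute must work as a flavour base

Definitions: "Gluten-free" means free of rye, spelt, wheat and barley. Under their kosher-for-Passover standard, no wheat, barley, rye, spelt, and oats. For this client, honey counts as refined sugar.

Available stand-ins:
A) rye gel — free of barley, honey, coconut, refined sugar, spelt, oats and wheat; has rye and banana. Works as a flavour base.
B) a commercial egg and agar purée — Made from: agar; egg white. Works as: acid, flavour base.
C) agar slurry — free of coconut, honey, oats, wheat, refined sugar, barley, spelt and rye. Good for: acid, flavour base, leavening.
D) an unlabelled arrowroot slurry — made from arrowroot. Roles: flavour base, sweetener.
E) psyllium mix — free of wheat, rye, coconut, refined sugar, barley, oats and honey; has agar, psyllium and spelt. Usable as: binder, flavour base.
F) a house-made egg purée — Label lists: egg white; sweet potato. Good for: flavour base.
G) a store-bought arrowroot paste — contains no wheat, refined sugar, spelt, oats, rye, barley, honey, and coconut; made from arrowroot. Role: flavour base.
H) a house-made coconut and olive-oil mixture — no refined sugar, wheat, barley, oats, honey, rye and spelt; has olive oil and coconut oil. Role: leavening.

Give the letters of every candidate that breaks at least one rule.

A, E, H

A: has rye, so not gluten-free; has rye, so not kosher-for-Passover — reject
B: nothing on the exclusion list — keep
C: nothing on the exclusion list — keep
D: only arrowroot; none excluded — valid
E: has spelt, so not gluten-free; has spelt, so not kosher-for-Passover — out
F: works as a flavour base, kosher-for-Passover, no coconut — valid
G: every rule checks out — OK
H: not usable as a flavour base; has coconut oil, so not coconut-free — no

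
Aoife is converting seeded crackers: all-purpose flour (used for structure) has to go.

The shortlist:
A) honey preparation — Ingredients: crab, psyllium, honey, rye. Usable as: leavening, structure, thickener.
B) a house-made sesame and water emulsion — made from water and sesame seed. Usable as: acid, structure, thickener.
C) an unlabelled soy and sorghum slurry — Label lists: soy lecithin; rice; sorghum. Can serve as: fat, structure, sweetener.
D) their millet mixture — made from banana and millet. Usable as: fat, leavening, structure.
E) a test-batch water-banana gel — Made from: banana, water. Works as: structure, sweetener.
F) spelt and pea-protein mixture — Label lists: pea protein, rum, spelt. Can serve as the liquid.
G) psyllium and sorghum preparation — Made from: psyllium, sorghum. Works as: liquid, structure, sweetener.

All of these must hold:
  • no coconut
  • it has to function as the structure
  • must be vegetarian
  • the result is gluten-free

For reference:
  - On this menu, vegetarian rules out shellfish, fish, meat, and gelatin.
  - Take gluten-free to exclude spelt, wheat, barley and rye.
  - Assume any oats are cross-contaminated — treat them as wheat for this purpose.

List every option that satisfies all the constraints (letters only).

B, C, D, E, G

A: has crab, so not vegetarian; has rye, so not gluten-free — out
B: works as a structure, gluten-free, vegetarian — OK
C: works as a structure, gluten-free, no coconut — valid
D: only millet and banana; none excluded — keep
E: all constraints satisfied — OK
F: not usable as a structure; has spelt, so not gluten-free — no
G: works as a structure, no coconut, vegetarian — OK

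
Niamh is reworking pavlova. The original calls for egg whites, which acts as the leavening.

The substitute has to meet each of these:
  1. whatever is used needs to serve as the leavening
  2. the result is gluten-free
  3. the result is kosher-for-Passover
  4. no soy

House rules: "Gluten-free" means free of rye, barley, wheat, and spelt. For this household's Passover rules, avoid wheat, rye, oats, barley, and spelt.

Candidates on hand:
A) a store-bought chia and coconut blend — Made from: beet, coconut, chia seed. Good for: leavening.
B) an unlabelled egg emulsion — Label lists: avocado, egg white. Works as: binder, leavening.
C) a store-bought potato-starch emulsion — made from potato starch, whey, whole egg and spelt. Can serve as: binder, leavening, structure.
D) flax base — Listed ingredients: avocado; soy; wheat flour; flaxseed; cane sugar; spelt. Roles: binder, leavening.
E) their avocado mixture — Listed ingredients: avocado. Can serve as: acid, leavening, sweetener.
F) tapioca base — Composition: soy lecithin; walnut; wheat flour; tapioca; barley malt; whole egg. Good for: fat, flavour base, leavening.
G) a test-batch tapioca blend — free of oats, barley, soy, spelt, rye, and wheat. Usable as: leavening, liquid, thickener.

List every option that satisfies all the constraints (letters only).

A, B, E, G

A: only coconut, beet, and chia seed; none excluded — valid
B: works as a leavening, gluten-free, kosher-for-Passover — OK
C: has spelt, so not gluten-free; has spelt, so not kosher-for-Passover — no
D: has spelt, so not gluten-free; has spelt, so not kosher-for-Passover (and 1 more) — out
E: kosher-for-Passover, gluten-free — keep
F: has barley malt, so not gluten-free; has barley malt, so not kosher-for-Passover (and 1 more) — no
G: works as a leavening, no soy, kosher-for-Passover — keep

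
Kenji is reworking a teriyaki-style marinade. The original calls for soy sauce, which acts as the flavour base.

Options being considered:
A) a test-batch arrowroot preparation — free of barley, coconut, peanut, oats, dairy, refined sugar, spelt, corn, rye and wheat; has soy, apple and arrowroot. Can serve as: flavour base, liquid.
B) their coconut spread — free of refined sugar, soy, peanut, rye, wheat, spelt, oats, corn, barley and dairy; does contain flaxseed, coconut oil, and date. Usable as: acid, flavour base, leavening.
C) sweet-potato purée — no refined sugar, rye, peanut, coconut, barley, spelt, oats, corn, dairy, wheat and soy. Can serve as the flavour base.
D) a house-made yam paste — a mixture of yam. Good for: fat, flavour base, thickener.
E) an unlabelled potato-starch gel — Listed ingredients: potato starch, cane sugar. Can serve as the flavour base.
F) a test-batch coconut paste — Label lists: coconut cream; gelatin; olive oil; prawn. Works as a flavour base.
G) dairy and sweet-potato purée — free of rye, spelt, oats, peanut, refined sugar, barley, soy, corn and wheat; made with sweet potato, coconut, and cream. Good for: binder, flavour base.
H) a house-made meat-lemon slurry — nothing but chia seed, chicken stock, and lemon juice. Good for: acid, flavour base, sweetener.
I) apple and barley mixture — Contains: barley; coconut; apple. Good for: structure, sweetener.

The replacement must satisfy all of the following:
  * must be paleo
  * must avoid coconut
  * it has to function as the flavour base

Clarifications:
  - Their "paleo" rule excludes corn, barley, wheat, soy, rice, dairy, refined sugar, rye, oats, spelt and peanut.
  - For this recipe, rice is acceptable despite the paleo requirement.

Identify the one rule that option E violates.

paleo

usable as a flavour base: satisfied
paleo: has cane sugar — fails
coconut-free: satisfied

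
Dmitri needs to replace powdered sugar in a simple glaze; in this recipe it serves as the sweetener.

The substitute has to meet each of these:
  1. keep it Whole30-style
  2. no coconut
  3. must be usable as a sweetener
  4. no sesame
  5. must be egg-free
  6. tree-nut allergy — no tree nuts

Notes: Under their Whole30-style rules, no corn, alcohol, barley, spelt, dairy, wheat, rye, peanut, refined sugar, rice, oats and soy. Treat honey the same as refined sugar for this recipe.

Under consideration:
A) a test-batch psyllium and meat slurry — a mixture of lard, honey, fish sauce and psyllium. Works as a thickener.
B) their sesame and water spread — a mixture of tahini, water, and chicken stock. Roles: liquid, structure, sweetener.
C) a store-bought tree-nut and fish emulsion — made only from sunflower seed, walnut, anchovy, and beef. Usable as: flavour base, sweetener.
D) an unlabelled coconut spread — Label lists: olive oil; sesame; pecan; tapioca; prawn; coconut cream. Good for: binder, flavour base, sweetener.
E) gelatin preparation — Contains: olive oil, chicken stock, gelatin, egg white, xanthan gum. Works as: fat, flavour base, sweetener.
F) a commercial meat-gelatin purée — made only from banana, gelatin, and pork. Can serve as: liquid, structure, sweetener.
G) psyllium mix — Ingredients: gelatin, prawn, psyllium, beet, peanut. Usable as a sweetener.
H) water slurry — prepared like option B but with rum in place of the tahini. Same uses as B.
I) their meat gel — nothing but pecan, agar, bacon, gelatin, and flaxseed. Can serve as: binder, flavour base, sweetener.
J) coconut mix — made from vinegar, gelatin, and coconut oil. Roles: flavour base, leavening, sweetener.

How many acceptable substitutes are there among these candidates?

A: not usable as a sweetener; has honey, so not Whole30-style — reject
B: has tahini, so not sesame-free — reject
C: has walnut, so not tree-nut-free — out
D: has sesame, so not sesame-free; has pecan, so not tree-nut-free (and 1 more) — out
E: has egg white, so not egg-free — no
F: all constraints satisfied — valid
G: has peanut, so not Whole30-style — no
H: has rum, so not Whole30-style — reject
I: has pecan, so not tree-nut-free — no
J: has coconut oil, so not coconut-free — out

1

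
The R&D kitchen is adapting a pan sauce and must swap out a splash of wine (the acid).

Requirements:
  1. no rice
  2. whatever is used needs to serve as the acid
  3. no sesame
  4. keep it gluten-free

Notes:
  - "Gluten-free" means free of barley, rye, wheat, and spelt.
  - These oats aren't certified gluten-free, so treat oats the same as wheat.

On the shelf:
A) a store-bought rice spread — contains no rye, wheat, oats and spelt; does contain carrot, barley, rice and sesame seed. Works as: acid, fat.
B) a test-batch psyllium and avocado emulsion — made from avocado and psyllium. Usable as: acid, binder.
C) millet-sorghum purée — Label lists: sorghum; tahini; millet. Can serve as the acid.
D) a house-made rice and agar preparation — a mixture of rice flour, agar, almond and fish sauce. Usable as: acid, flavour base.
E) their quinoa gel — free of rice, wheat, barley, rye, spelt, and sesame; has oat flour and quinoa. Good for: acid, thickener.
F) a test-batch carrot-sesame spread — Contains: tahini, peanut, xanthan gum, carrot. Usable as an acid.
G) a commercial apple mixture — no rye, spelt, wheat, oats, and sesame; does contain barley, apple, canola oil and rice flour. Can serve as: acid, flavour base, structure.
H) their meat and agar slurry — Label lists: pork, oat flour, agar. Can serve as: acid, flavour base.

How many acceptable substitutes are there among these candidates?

A: has barley, so not gluten-free; has sesame seed, so not sesame-free (and 1 more) — no
B: nothing on the exclusion list — keep
C: has tahini, so not sesame-free — no
D: has rice flour, so not rice-free — reject
E: has oat flour, so not gluten-free — out
F: has tahini, so not sesame-free — no
G: has barley, so not gluten-free; has rice flour, so not rice-free — no
H: has oat flour, so not gluten-free — reject

1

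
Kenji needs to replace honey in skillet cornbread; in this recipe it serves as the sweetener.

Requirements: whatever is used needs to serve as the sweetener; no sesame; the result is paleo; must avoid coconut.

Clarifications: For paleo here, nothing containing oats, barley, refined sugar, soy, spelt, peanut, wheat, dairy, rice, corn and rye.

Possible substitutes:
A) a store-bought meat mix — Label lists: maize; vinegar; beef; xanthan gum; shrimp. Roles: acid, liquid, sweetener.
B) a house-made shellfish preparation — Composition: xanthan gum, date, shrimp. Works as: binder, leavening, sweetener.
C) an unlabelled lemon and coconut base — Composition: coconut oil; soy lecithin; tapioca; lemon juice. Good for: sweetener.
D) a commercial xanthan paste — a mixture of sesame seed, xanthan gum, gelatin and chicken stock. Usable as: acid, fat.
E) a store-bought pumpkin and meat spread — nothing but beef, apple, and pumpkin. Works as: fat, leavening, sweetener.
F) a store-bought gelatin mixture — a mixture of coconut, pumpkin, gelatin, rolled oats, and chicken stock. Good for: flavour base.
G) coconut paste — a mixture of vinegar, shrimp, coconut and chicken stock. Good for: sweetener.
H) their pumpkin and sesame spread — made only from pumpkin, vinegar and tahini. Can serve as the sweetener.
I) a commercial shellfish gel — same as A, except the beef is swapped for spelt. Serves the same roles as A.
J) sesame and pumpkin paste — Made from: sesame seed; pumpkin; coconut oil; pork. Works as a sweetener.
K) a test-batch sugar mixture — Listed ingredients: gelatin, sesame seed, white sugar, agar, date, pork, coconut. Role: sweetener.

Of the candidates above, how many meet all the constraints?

2

A: has maize, so not paleo — reject
B: works as a sweetener, no coconut, paleo — OK
C: has soy lecithin, so not paleo; has coconut oil, so not coconut-free — reject
D: not usable as a sweetener; has sesame seed, so not sesame-free — reject
E: only beef, apple, and pumpkin; none excluded — OK
F: not usable as a sweetener; has rolled oats, so not paleo (and 1 more) — out
G: has coconut, so not coconut-free — no
H: has tahini, so not sesame-free — no
I: has maize, so not paleo — no
J: has coconut oil, so not coconut-free; has sesame seed, so not sesame-free — out
K: has white sugar, so not paleo; has coconut, so not coconut-free (and 1 more) — reject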